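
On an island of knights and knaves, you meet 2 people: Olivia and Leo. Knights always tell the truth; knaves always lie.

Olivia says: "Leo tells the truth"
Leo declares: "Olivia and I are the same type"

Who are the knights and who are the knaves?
Olivia is a knight.
Leo is a knight.

Verification:
- Olivia (knight) says "Leo tells the truth" - this is TRUE because Leo is a knight.
- Leo (knight) says "Olivia and I are the same type" - this is TRUE because Leo is a knight and Olivia is a knight.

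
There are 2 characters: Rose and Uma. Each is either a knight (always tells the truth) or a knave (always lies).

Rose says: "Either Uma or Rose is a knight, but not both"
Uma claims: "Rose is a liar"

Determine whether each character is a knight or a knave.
Rose is a knight.
Uma is a knave.

Verification:
- Rose (knight) says "Either Uma or Rose is a knight, but not both" - this is TRUE because Uma is a knave and Rose is a knight.
- Uma (knave) says "Rose is a liar" - this is FALSE (a lie) because Rose is a knight.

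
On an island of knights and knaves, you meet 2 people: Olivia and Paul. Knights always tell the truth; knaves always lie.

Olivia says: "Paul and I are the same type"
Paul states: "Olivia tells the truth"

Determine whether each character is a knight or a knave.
Olivia is a knight.
Paul is a knight.

Verification:
- Olivia (knight) says "Paul and I are the same type" - this is TRUE because Olivia is a knight and Paul is a knight.
- Paul (knight) says "Olivia tells the truth" - this is TRUE because Olivia is a knight.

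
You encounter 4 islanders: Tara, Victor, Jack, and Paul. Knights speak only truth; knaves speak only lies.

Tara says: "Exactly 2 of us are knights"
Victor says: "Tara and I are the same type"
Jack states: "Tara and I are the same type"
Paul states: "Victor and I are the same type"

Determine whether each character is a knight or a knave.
Tara is a knight.
Victor is a knight.
Jack is a knave.
Paul is a knave.

Verification:
- Tara (knight) says "Exactly 2 of us are knights" - this is TRUE because there are 2 knights.
- Victor (knight) says "Tara and I are the same type" - this is TRUE because Victor is a knight and Tara is a knight.
- Jack (knave) says "Tara and I are the same type" - this is FALSE (a lie) because Jack is a knave and Tara is a knight.
- Paul (knave) says "Victor and I are the same type" - this is FALSE (a lie) because Paul is a knave and Victor is a knight.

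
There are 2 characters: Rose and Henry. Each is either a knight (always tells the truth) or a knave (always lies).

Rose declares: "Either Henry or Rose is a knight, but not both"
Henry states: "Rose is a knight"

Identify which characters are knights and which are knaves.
Rose is a knave.
Henry is a knave.

Verification:
- Rose (knave) says "Either Henry or Rose is a knight, but not both" - this is FALSE (a lie) because Henry is a knave and Rose is a knave.
- Henry (knave) says "Rose is a knight" - this is FALSE (a lie) because Rose is a knave.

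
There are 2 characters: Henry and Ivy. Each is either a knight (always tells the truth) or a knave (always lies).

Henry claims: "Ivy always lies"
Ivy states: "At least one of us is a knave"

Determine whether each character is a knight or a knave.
Henry is a knave.
Ivy is a knight.

Verification:
- Henry (knave) says "Ivy always lies" - this is FALSE (a lie) because Ivy is a knight.
- Ivy (knight) says "At least one of us is a knave" - this is TRUE because Henry is a knave.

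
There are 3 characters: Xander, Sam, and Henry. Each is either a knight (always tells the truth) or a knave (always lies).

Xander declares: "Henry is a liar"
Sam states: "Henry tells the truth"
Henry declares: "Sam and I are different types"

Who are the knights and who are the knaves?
Xander is a knight.
Sam is a knave.
Henry is a knave.

Verification:
- Xander (knight) says "Henry is a liar" - this is TRUE because Henry is a knave.
- Sam (knave) says "Henry tells the truth" - this is FALSE (a lie) because Henry is a knave.
- Henry (knave) says "Sam and I are different types" - this is FALSE (a lie) because Henry is a knave and Sam is a knave.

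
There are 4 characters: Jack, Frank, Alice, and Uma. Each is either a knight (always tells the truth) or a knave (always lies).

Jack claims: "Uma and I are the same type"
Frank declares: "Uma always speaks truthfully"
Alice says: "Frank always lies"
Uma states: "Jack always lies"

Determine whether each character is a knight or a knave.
Jack is a knave.
Frank is a knight.
Alice is a knave.
Uma is a knight.

Verification:
- Jack (knave) says "Uma and I are the same type" - this is FALSE (a lie) because Jack is a knave and Uma is a knight.
- Frank (knight) says "Uma always speaks truthfully" - this is TRUE because Uma is a knight.
- Alice (knave) says "Frank always lies" - this is FALSE (a lie) because Frank is a knight.
- Uma (knight) says "Jack always lies" - this is TRUE because Jack is a knave.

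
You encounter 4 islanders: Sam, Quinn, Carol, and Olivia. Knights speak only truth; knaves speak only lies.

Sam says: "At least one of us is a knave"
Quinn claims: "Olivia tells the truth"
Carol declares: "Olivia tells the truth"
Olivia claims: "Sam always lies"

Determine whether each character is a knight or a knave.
Sam is a knight.
Quinn is a knave.
Carol is a knave.
Olivia is a knave.

Verification:
- Sam (knight) says "At least one of us is a knave" - this is TRUE because Quinn, Carol, and Olivia are knaves.
- Quinn (knave) says "Olivia tells the truth" - this is FALSE (a lie) because Olivia is a knave.
- Carol (knave) says "Olivia tells the truth" - this is FALSE (a lie) because Olivia is a knave.
- Olivia (knave) says "Sam always lies" - this is FALSE (a lie) because Sam is a knight.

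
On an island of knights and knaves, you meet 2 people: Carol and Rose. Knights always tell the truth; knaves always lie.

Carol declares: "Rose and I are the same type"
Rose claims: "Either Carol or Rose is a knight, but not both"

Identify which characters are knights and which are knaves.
Carol is a knave.
Rose is a knight.

Verification:
- Carol (knave) says "Rose and I are the same type" - this is FALSE (a lie) because Carol is a knave and Rose is a knight.
- Rose (knight) says "Either Carol or Rose is a knight, but not both" - this is TRUE because Carol is a knave and Rose is a knight.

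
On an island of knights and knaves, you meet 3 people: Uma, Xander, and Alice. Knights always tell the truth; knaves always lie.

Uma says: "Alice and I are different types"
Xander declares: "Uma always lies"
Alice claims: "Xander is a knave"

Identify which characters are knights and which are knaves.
Uma is a knave.
Xander is a knight.
Alice is a knave.

Verification:
- Uma (knave) says "Alice and I are different types" - this is FALSE (a lie) because Uma is a knave and Alice is a knave.
- Xander (knight) says "Uma always lies" - this is TRUE because Uma is a knave.
- Alice (knave) says "Xander is a knave" - this is FALSE (a lie) because Xander is a knight.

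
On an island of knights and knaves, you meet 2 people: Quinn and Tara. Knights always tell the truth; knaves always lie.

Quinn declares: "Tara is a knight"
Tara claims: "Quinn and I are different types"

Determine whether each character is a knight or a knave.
Quinn is a knave.
Tara is a knave.

Verification:
- Quinn (knave) says "Tara is a knight" - this is FALSE (a lie) because Tara is a knave.
- Tara (knave) says "Quinn and I are different types" - this is FALSE (a lie) because Tara is a knave and Quinn is a knave.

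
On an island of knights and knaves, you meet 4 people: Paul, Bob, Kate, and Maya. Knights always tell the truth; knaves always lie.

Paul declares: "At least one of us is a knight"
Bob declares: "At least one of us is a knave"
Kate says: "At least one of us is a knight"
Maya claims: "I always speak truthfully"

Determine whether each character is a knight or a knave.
Paul is a knight.
Bob is a knight.
Kate is a knight.
Maya is a knave.

Verification:
- Paul (knight) says "At least one of us is a knight" - this is TRUE because Paul, Bob, and Kate are knights.
- Bob (knight) says "At least one of us is a knave" - this is TRUE because Maya is a knave.
- Kate (knight) says "At least one of us is a knight" - this is TRUE because Paul, Bob, and Kate are knights.
- Maya (knave) says "I always speak truthfully" - this is FALSE (a lie) because Maya is a knave.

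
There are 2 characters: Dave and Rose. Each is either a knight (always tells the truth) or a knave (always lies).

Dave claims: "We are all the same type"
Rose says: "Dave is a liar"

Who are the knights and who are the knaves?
Dave is a knave.
Rose is a knight.

Verification:
- Dave (knave) says "We are all the same type" - this is FALSE (a lie) because Rose is a knight and Dave is a knave.
- Rose (knight) says "Dave is a liar" - this is TRUE because Dave is a knave.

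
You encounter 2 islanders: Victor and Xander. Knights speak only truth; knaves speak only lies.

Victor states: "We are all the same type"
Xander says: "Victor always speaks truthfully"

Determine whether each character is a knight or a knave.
Victor is a knight.
Xander is a knight.

Verification:
- Victor (knight) says "We are all the same type" - this is TRUE because Victor and Xander are knights.
- Xander (knight) says "Victor always speaks truthfully" - this is TRUE because Victor is a knight.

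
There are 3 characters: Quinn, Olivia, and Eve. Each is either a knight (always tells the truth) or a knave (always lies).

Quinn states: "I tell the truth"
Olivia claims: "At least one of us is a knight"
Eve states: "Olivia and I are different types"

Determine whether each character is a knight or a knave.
Quinn is a knave.
Olivia is a knave.
Eve is a knave.

Verification:
- Quinn (knave) says "I tell the truth" - this is FALSE (a lie) because Quinn is a knave.
- Olivia (knave) says "At least one of us is a knight" - this is FALSE (a lie) because no one is a knight.
- Eve (knave) says "Olivia and I are different types" - this is FALSE (a lie) because Eve is a knave and Olivia is a knave.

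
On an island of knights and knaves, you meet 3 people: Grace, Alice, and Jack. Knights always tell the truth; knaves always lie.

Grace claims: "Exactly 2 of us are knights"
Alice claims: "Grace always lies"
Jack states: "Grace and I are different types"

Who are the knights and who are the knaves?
Grace is a knave.
Alice is a knight.
Jack is a knave.

Verification:
- Grace (knave) says "Exactly 2 of us are knights" - this is FALSE (a lie) because there are 1 knights.
- Alice (knight) says "Grace always lies" - this is TRUE because Grace is a knave.
- Jack (knave) says "Grace and I are different types" - this is FALSE (a lie) because Jack is a knave and Grace is a knave.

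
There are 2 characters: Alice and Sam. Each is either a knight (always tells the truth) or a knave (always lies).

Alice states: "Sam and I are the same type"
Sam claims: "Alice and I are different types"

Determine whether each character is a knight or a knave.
Alice is a knave.
Sam is a knight.

Verification:
- Alice (knave) says "Sam and I are the same type" - this is FALSE (a lie) because Alice is a knave and Sam is a knight.
- Sam (knight) says "Alice and I are different types" - this is TRUE because Sam is a knight and Alice is a knave.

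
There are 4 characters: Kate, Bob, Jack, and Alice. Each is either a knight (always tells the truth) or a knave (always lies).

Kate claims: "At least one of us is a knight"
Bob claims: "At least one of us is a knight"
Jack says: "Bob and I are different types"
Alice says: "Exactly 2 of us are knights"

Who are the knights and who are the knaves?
Kate is a knave.
Bob is a knave.
Jack is a knave.
Alice is a knave.

Verification:
- Kate (knave) says "At least one of us is a knight" - this is FALSE (a lie) because no one is a knight.
- Bob (knave) says "At least one of us is a knight" - this is FALSE (a lie) because no one is a knight.
- Jack (knave) says "Bob and I are different types" - this is FALSE (a lie) because Jack is a knave and Bob is a knave.
- Alice (knave) says "Exactly 2 of us are knights" - this is FALSE (a lie) because there are 0 knights.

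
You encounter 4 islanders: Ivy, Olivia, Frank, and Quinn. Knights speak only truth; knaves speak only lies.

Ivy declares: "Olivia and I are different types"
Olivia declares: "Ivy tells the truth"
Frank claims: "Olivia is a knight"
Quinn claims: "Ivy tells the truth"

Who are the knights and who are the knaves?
Ivy is a knave.
Olivia is a knave.
Frank is a knave.
Quinn is a knave.

Verification:
- Ivy (knave) says "Olivia and I are different types" - this is FALSE (a lie) because Ivy is a knave and Olivia is a knave.
- Olivia (knave) says "Ivy tells the truth" - this is FALSE (a lie) because Ivy is a knave.
- Frank (knave) says "Olivia is a knight" - this is FALSE (a lie) because Olivia is a knave.
- Quinn (knave) says "Ivy tells the truth" - this is FALSE (a lie) because Ivy is a knave.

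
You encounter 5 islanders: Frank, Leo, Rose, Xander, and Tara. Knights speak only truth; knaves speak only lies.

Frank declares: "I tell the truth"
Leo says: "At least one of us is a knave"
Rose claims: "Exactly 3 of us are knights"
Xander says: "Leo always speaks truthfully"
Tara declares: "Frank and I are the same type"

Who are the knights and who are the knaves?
Frank is a knight.
Leo is a knight.
Rose is a knave.
Xander is a knight.
Tara is a knight.

Verification:
- Frank (knight) says "I tell the truth" - this is TRUE because Frank is a knight.
- Leo (knight) says "At least one of us is a knave" - this is TRUE because Rose is a knave.
- Rose (knave) says "Exactly 3 of us are knights" - this is FALSE (a lie) because there are 4 knights.
- Xander (knight) says "Leo always speaks truthfully" - this is TRUE because Leo is a knight.
- Tara (knight) says "Frank and I are the same type" - this is TRUE because Tara is a knight and Frank is a knight.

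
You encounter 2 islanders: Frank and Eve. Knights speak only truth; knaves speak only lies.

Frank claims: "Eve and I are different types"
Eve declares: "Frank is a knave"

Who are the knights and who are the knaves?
Frank is a knight.
Eve is a knave.

Verification:
- Frank (knight) says "Eve and I are different types" - this is TRUE because Frank is a knight and Eve is a knave.
- Eve (knave) says "Frank is a knave" - this is FALSE (a lie) because Frank is a knight.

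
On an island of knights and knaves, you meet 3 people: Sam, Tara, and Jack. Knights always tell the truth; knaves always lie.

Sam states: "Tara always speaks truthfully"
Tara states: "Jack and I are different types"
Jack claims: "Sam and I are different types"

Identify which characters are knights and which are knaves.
Sam is a knave.
Tara is a knave.
Jack is a knave.

Verification:
- Sam (knave) says "Tara always speaks truthfully" - this is FALSE (a lie) because Tara is a knave.
- Tara (knave) says "Jack and I are different types" - this is FALSE (a lie) because Tara is a knave and Jack is a knave.
- Jack (knave) says "Sam and I are different types" - this is FALSE (a lie) because Jack is a knave and Sam is a knave.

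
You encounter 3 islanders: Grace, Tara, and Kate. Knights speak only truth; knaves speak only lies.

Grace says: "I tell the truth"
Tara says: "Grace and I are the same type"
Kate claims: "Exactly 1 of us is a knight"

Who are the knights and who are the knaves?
Grace is a knight.
Tara is a knight.
Kate is a knave.

Verification:
- Grace (knight) says "I tell the truth" - this is TRUE because Grace is a knight.
- Tara (knight) says "Grace and I are the same type" - this is TRUE because Tara is a knight and Grace is a knight.
- Kate (knave) says "Exactly 1 of us is a knight" - this is FALSE (a lie) because there are 2 knights.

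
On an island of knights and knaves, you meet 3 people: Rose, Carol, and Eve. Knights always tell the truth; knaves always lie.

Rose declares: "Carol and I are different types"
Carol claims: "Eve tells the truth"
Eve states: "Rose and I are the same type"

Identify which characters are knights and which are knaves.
Rose is a knight.
Carol is a knave.
Eve is a knave.

Verification:
- Rose (knight) says "Carol and I are different types" - this is TRUE because Rose is a knight and Carol is a knave.
- Carol (knave) says "Eve tells the truth" - this is FALSE (a lie) because Eve is a knave.
- Eve (knave) says "Rose and I are the same type" - this is FALSE (a lie) because Eve is a knave and Rose is a knight.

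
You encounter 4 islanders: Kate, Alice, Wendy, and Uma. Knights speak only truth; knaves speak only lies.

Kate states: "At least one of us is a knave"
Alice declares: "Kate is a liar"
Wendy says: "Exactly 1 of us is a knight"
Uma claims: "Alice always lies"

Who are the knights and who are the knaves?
Kate is a knight.
Alice is a knave.
Wendy is a knave.
Uma is a knight.

Verification:
- Kate (knight) says "At least one of us is a knave" - this is TRUE because Alice and Wendy are knaves.
- Alice (knave) says "Kate is a liar" - this is FALSE (a lie) because Kate is a knight.
- Wendy (knave) says "Exactly 1 of us is a knight" - this is FALSE (a lie) because there are 2 knights.
- Uma (knight) says "Alice always lies" - this is TRUE because Alice is a knave.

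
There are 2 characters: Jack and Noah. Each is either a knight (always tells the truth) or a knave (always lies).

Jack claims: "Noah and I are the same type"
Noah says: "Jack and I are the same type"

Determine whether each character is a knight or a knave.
Jack is a knight.
Noah is a knight.

Verification:
- Jack (knight) says "Noah and I are the same type" - this is TRUE because Jack is a knight and Noah is a knight.
- Noah (knight) says "Jack and I are the same type" - this is TRUE because Noah is a knight and Jack is a knight.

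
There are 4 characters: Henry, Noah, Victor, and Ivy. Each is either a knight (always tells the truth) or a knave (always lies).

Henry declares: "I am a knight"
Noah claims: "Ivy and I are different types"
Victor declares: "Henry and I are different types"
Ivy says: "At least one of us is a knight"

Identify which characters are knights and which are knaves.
Henry is a knave.
Noah is a knave.
Victor is a knave.
Ivy is a knave.

Verification:
- Henry (knave) says "I am a knight" - this is FALSE (a lie) because Henry is a knave.
- Noah (knave) says "Ivy and I are different types" - this is FALSE (a lie) because Noah is a knave and Ivy is a knave.
- Victor (knave) says "Henry and I are different types" - this is FALSE (a lie) because Victor is a knave and Henry is a knave.
- Ivy (knave) says "At least one of us is a knight" - this is FALSE (a lie) because no one is a knight.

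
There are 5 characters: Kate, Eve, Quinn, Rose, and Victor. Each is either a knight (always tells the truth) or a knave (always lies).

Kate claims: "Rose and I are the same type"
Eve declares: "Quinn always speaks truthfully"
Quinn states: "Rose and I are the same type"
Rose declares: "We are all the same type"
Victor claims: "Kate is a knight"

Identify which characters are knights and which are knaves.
Kate is a knight.
Eve is a knight.
Quinn is a knight.
Rose is a knight.
Victor is a knight.

Verification:
- Kate (knight) says "Rose and I are the same type" - this is TRUE because Kate is a knight and Rose is a knight.
- Eve (knight) says "Quinn always speaks truthfully" - this is TRUE because Quinn is a knight.
- Quinn (knight) says "Rose and I are the same type" - this is TRUE because Quinn is a knight and Rose is a knight.
- Rose (knight) says "We are all the same type" - this is TRUE because Kate, Eve, Quinn, Rose, and Victor are knights.
- Victor (knight) says "Kate is a knight" - this is TRUE because Kate is a knight.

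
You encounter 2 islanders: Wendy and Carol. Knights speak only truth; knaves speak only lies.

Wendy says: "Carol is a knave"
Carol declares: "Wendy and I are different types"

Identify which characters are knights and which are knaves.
Wendy is a knave.
Carol is a knight.

Verification:
- Wendy (knave) says "Carol is a knave" - this is FALSE (a lie) because Carol is a knight.
- Carol (knight) says "Wendy and I are different types" - this is TRUE because Carol is a knight and Wendy is a knave.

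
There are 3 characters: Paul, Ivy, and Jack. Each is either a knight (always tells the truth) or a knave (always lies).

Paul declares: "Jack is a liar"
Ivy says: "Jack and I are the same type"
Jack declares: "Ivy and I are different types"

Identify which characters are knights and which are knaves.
Paul is a knave.
Ivy is a knave.
Jack is a knight.

Verification:
- Paul (knave) says "Jack is a liar" - this is FALSE (a lie) because Jack is a knight.
- Ivy (knave) says "Jack and I are the same type" - this is FALSE (a lie) because Ivy is a knave and Jack is a knight.
- Jack (knight) says "Ivy and I are different types" - this is TRUE because Jack is a knight and Ivy is a knave.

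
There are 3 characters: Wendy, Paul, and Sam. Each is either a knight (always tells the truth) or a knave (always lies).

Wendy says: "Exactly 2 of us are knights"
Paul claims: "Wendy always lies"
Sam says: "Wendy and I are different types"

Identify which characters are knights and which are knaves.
Wendy is a knave.
Paul is a knight.
Sam is a knave.

Verification:
- Wendy (knave) says "Exactly 2 of us are knights" - this is FALSE (a lie) because there are 1 knights.
- Paul (knight) says "Wendy always lies" - this is TRUE because Wendy is a knave.
- Sam (knave) says "Wendy and I are different types" - this is FALSE (a lie) because Sam is a knave and Wendy is a knave.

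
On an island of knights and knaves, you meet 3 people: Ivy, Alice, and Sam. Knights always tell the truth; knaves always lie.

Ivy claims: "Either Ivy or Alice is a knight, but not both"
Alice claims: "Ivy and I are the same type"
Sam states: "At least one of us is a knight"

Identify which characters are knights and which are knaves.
Ivy is a knight.
Alice is a knave.
Sam is a knight.

Verification:
- Ivy (knight) says "Either Ivy or Alice is a knight, but not both" - this is TRUE because Ivy is a knight and Alice is a knave.
- Alice (knave) says "Ivy and I are the same type" - this is FALSE (a lie) because Alice is a knave and Ivy is a knight.
- Sam (knight) says "At least one of us is a knight" - this is TRUE because Ivy and Sam are knights.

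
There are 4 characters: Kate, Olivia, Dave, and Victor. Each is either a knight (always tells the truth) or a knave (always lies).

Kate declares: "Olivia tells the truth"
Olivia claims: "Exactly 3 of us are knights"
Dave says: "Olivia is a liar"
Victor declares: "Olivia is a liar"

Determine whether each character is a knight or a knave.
Kate is a knave.
Olivia is a knave.
Dave is a knight.
Victor is a knight.

Verification:
- Kate (knave) says "Olivia tells the truth" - this is FALSE (a lie) because Olivia is a knave.
- Olivia (knave) says "Exactly 3 of us are knights" - this is FALSE (a lie) because there are 2 knights.
- Dave (knight) says "Olivia is a liar" - this is TRUE because Olivia is a knave.
- Victor (knight) says "Olivia is a liar" - this is TRUE because Olivia is a knave.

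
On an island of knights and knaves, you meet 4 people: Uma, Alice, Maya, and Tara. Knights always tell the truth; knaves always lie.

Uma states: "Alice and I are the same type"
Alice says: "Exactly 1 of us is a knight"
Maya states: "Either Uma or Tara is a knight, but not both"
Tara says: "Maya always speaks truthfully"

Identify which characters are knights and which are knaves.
Uma is a knave.
Alice is a knight.
Maya is a knave.
Tara is a knave.

Verification:
- Uma (knave) says "Alice and I are the same type" - this is FALSE (a lie) because Uma is a knave and Alice is a knight.
- Alice (knight) says "Exactly 1 of us is a knight" - this is TRUE because there are 1 knights.
- Maya (knave) says "Either Uma or Tara is a knight, but not both" - this is FALSE (a lie) because Uma is a knave and Tara is a knave.
- Tara (knave) says "Maya always speaks truthfully" - this is FALSE (a lie) because Maya is a knave.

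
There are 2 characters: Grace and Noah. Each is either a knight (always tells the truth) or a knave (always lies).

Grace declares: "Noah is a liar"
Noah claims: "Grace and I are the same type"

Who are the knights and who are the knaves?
Grace is a knight.
Noah is a knave.

Verification:
- Grace (knight) says "Noah is a liar" - this is TRUE because Noah is a knave.
- Noah (knave) says "Grace and I are the same type" - this is FALSE (a lie) because Noah is a knave and Grace is a knight.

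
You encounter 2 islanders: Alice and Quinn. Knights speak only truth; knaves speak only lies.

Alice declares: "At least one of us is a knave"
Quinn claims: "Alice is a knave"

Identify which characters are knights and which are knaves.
Alice is a knight.
Quinn is a knave.

Verification:
- Alice (knight) says "At least one of us is a knave" - this is TRUE because Quinn is a knave.
- Quinn (knave) says "Alice is a knave" - this is FALSE (a lie) because Alice is a knight.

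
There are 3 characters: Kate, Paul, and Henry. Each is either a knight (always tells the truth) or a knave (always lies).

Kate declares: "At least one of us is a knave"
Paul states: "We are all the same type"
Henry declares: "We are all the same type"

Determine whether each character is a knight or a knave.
Kate is a knight.
Paul is a knave.
Henry is a knave.

Verification:
- Kate (knight) says "At least one of us is a knave" - this is TRUE because Paul and Henry are knaves.
- Paul (knave) says "We are all the same type" - this is FALSE (a lie) because Kate is a knight and Paul and Henry are knaves.
- Henry (knave) says "We are all the same type" - this is FALSE (a lie) because Kate is a knight and Paul and Henry are knaves.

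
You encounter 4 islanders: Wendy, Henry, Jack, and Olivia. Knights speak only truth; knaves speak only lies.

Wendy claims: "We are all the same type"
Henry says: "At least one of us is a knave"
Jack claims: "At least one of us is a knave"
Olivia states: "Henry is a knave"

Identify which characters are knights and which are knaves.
Wendy is a knave.
Henry is a knight.
Jack is a knight.
Olivia is a knave.

Verification:
- Wendy (knave) says "We are all the same type" - this is FALSE (a lie) because Henry and Jack are knights and Wendy and Olivia are knaves.
- Henry (knight) says "At least one of us is a knave" - this is TRUE because Wendy and Olivia are knaves.
- Jack (knight) says "At least one of us is a knave" - this is TRUE because Wendy and Olivia are knaves.
- Olivia (knave) says "Henry is a knave" - this is FALSE (a lie) because Henry is a knight.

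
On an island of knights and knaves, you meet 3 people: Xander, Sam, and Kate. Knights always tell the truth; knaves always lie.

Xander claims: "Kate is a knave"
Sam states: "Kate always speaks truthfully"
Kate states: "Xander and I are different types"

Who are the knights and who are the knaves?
Xander is a knave.
Sam is a knight.
Kate is a knight.

Verification:
- Xander (knave) says "Kate is a knave" - this is FALSE (a lie) because Kate is a knight.
- Sam (knight) says "Kate always speaks truthfully" - this is TRUE because Kate is a knight.
- Kate (knight) says "Xander and I are different types" - this is TRUE because Kate is a knight and Xander is a knave.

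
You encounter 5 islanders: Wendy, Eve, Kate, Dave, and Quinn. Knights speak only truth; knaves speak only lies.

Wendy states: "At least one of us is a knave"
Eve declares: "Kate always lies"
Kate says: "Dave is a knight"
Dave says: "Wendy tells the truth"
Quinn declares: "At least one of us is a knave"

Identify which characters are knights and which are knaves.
Wendy is a knight.
Eve is a knave.
Kate is a knight.
Dave is a knight.
Quinn is a knight.

Verification:
- Wendy (knight) says "At least one of us is a knave" - this is TRUE because Eve is a knave.
- Eve (knave) says "Kate always lies" - this is FALSE (a lie) because Kate is a knight.
- Kate (knight) says "Dave is a knight" - this is TRUE because Dave is a knight.
- Dave (knight) says "Wendy tells the truth" - this is TRUE because Wendy is a knight.
- Quinn (knight) says "At least one of us is a knave" - this is TRUE because Eve is a knave.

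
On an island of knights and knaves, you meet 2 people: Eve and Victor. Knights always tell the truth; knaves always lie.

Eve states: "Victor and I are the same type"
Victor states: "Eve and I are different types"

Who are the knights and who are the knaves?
Eve is a knave.
Victor is a knight.

Verification:
- Eve (knave) says "Victor and I are the same type" - this is FALSE (a lie) because Eve is a knave and Victor is a knight.
- Victor (knight) says "Eve and I are different types" - this is TRUE because Victor is a knight and Eve is a knave.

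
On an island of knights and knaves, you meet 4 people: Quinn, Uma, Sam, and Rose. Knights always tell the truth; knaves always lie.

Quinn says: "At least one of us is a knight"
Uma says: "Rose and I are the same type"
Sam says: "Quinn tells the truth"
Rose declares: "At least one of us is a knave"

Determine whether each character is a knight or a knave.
Quinn is a knight.
Uma is a knave.
Sam is a knight.
Rose is a knight.

Verification:
- Quinn (knight) says "At least one of us is a knight" - this is TRUE because Quinn, Sam, and Rose are knights.
- Uma (knave) says "Rose and I are the same type" - this is FALSE (a lie) because Uma is a knave and Rose is a knight.
- Sam (knight) says "Quinn tells the truth" - this is TRUE because Quinn is a knight.
- Rose (knight) says "At least one of us is a knave" - this is TRUE because Uma is a knave.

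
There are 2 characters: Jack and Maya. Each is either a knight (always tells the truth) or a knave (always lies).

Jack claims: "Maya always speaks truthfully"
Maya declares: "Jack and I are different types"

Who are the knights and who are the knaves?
Jack is a knave.
Maya is a knave.

Verification:
- Jack (knave) says "Maya always speaks truthfully" - this is FALSE (a lie) because Maya is a knave.
- Maya (knave) says "Jack and I are different types" - this is FALSE (a lie) because Maya is a knave and Jack is a knave.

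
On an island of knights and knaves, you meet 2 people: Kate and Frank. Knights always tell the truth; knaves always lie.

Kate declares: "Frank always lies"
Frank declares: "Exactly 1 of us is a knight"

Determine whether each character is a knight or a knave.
Kate is a knave.
Frank is a knight.

Verification:
- Kate (knave) says "Frank always lies" - this is FALSE (a lie) because Frank is a knight.
- Frank (knight) says "Exactly 1 of us is a knight" - this is TRUE because there are 1 knights.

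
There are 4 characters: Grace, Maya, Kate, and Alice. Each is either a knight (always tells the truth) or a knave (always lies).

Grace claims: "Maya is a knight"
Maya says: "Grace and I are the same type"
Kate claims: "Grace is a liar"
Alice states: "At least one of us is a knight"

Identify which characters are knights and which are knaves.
Grace is a knight.
Maya is a knight.
Kate is a knave.
Alice is a knight.

Verification:
- Grace (knight) says "Maya is a knight" - this is TRUE because Maya is a knight.
- Maya (knight) says "Grace and I are the same type" - this is TRUE because Maya is a knight and Grace is a knight.
- Kate (knave) says "Grace is a liar" - this is FALSE (a lie) because Grace is a knight.
- Alice (knight) says "At least one of us is a knight" - this is TRUE because Grace, Maya, and Alice are knights.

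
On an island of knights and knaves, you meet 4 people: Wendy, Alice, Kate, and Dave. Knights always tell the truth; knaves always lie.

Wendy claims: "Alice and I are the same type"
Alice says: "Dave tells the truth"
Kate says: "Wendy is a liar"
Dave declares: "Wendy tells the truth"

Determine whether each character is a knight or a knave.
Wendy is a knight.
Alice is a knight.
Kate is a knave.
Dave is a knight.

Verification:
- Wendy (knight) says "Alice and I are the same type" - this is TRUE because Wendy is a knight and Alice is a knight.
- Alice (knight) says "Dave tells the truth" - this is TRUE because Dave is a knight.
- Kate (knave) says "Wendy is a liar" - this is FALSE (a lie) because Wendy is a knight.
- Dave (knight) says "Wendy tells the truth" - this is TRUE because Wendy is a knight.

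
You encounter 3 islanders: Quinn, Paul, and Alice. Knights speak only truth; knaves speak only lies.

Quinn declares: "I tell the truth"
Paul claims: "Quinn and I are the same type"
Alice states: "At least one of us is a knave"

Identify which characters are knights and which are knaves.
Quinn is a knight.
Paul is a knave.
Alice is a knight.

Verification:
- Quinn (knight) says "I tell the truth" - this is TRUE because Quinn is a knight.
- Paul (knave) says "Quinn and I are the same type" - this is FALSE (a lie) because Paul is a knave and Quinn is a knight.
- Alice (knight) says "At least one of us is a knave" - this is TRUE because Paul is a knave.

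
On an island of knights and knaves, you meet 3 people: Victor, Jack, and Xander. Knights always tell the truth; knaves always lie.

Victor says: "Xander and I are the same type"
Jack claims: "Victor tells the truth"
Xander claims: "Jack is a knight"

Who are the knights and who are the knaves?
Victor is a knight.
Jack is a knight.
Xander is a knight.

Verification:
- Victor (knight) says "Xander and I are the same type" - this is TRUE because Victor is a knight and Xander is a knight.
- Jack (knight) says "Victor tells the truth" - this is TRUE because Victor is a knight.
- Xander (knight) says "Jack is a knight" - this is TRUE because Jack is a knight.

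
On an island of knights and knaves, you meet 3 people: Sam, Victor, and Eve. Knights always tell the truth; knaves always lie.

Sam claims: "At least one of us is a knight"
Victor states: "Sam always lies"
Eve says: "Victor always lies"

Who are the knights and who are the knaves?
Sam is a knight.
Victor is a knave.
Eve is a knight.

Verification:
- Sam (knight) says "At least one of us is a knight" - this is TRUE because Sam and Eve are knights.
- Victor (knave) says "Sam always lies" - this is FALSE (a lie) because Sam is a knight.
- Eve (knight) says "Victor always lies" - this is TRUE because Victor is a knave.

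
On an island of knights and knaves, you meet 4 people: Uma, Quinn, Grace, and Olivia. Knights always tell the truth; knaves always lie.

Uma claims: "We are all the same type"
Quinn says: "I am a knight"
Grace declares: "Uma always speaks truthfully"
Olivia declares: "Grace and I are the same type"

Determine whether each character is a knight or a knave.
Uma is a knight.
Quinn is a knight.
Grace is a knight.
Olivia is a knight.

Verification:
- Uma (knight) says "We are all the same type" - this is TRUE because Uma, Quinn, Grace, and Olivia are knights.
- Quinn (knight) says "I am a knight" - this is TRUE because Quinn is a knight.
- Grace (knight) says "Uma always speaks truthfully" - this is TRUE because Uma is a knight.
- Olivia (knight) says "Grace and I are the same type" - this is TRUE because Olivia is a knight and Grace is a knight.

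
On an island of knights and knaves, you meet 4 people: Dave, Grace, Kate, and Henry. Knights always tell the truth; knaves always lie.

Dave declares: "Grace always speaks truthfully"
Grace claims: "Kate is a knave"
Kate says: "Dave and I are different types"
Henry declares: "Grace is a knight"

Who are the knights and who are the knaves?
Dave is a knave.
Grace is a knave.
Kate is a knight.
Henry is a knave.

Verification:
- Dave (knave) says "Grace always speaks truthfully" - this is FALSE (a lie) because Grace is a knave.
- Grace (knave) says "Kate is a knave" - this is FALSE (a lie) because Kate is a knight.
- Kate (knight) says "Dave and I are different types" - this is TRUE because Kate is a knight and Dave is a knave.
- Henry (knave) says "Grace is a knight" - this is FALSE (a lie) because Grace is a knave.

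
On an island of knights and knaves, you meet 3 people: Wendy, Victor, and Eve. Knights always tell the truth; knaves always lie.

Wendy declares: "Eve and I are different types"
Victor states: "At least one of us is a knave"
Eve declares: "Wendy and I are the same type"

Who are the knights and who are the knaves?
Wendy is a knight.
Victor is a knight.
Eve is a knave.

Verification:
- Wendy (knight) says "Eve and I are different types" - this is TRUE because Wendy is a knight and Eve is a knave.
- Victor (knight) says "At least one of us is a knave" - this is TRUE because Eve is a knave.
- Eve (knave) says "Wendy and I are the same type" - this is FALSE (a lie) because Eve is a knave and Wendy is a knight.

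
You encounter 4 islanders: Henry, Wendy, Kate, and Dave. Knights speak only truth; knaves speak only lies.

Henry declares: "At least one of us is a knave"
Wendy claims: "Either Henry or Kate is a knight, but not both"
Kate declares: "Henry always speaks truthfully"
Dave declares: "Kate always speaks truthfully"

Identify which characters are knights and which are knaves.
Henry is a knight.
Wendy is a knave.
Kate is a knight.
Dave is a knight.

Verification:
- Henry (knight) says "At least one of us is a knave" - this is TRUE because Wendy is a knave.
- Wendy (knave) says "Either Henry or Kate is a knight, but not both" - this is FALSE (a lie) because Henry is a knight and Kate is a knight.
- Kate (knight) says "Henry always speaks truthfully" - this is TRUE because Henry is a knight.
- Dave (knight) says "Kate always speaks truthfully" - this is TRUE because Kate is a knight.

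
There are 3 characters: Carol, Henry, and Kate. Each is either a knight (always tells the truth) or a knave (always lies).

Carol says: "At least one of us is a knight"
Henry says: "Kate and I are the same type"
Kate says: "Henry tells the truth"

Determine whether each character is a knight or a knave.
Carol is a knight.
Henry is a knight.
Kate is a knight.

Verification:
- Carol (knight) says "At least one of us is a knight" - this is TRUE because Carol, Henry, and Kate are knights.
- Henry (knight) says "Kate and I are the same type" - this is TRUE because Henry is a knight and Kate is a knight.
- Kate (knight) says "Henry tells the truth" - this is TRUE because Henry is a knight.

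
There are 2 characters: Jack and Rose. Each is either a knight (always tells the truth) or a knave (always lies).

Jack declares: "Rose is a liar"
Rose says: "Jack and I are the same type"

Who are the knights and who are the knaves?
Jack is a knight.
Rose is a knave.

Verification:
- Jack (knight) says "Rose is a liar" - this is TRUE because Rose is a knave.
- Rose (knave) says "Jack and I are the same type" - this is FALSE (a lie) because Rose is a knave and Jack is a knight.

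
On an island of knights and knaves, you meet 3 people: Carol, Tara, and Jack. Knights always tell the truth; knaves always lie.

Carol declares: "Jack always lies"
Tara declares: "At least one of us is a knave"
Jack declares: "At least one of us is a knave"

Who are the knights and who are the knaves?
Carol is a knave.
Tara is a knight.
Jack is a knight.

Verification:
- Carol (knave) says "Jack always lies" - this is FALSE (a lie) because Jack is a knight.
- Tara (knight) says "At least one of us is a knave" - this is TRUE because Carol is a knave.
- Jack (knight) says "At least one of us is a knave" - this is TRUE because Carol is a knave.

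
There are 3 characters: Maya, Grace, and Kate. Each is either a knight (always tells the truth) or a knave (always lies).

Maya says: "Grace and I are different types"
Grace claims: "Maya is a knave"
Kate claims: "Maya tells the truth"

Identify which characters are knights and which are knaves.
Maya is a knight.
Grace is a knave.
Kate is a knight.

Verification:
- Maya (knight) says "Grace and I are different types" - this is TRUE because Maya is a knight and Grace is a knave.
- Grace (knave) says "Maya is a knave" - this is FALSE (a lie) because Maya is a knight.
- Kate (knight) says "Maya tells the truth" - this is TRUE because Maya is a knight.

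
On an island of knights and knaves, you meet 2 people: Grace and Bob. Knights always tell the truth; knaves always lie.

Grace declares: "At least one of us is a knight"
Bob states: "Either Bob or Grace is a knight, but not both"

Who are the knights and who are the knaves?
Grace is a knave.
Bob is a knave.

Verification:
- Grace (knave) says "At least one of us is a knight" - this is FALSE (a lie) because no one is a knight.
- Bob (knave) says "Either Bob or Grace is a knight, but not both" - this is FALSE (a lie) because Bob is a knave and Grace is a knave.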